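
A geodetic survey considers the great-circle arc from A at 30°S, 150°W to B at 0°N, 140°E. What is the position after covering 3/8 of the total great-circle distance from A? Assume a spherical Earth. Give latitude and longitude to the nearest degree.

≈ 22°S, 179°W

From cos δ = sin φ₁ sin φ₂ + cos φ₁ cos φ₂ cos Δλ, the central angle is δ ≈ 1.270 rad (72.8°).
Interpolate at f = 3/8 with slerp weights a = sin((1−f)δ)/sin δ ≈ 0.747, b = sin(fδ)/sin δ ≈ 0.480.
p = a·p₁ + b·p₂ ≈ (-0.928, -0.015, -0.373); φ = arcsin(p_z) ≈ -21.92°, λ = atan2(p_y, p_x) ≈ -179.09°.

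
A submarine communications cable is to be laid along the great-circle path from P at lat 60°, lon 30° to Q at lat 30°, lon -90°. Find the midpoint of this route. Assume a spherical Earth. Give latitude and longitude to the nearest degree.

From cos δ = sin φ₁ sin φ₂ + cos φ₁ cos φ₂ cos Δλ, the central angle is δ ≈ 1.353 rad (77.5°).
Interpolate at f = 1/2 with slerp weights a = sin((1−f)δ)/sin δ ≈ 0.641, b = sin(fδ)/sin δ ≈ 0.641.
p = a·p₁ + b·p₂ ≈ (0.278, -0.395, 0.876); φ = arcsin(p_z) ≈ 61.14°, λ = atan2(p_y, p_x) ≈ -54.90°.

≈ lat 61°, lon -55°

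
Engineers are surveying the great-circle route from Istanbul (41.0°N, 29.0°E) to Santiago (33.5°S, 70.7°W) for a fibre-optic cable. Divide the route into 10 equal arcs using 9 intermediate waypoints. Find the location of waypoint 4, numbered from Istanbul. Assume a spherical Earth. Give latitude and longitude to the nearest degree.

Write both endpoints as unit vectors p₁, p₂ with components (cos φ cos λ, cos φ sin λ, sin φ).
The central angle between the endpoints is δ = arccos(p₁·p₂) ≈ 2.058 rad (117.9°).
Interpolate at f = 4/10 with slerp weights a = sin((1−f)δ)/sin δ ≈ 1.068, b = sin(fδ)/sin δ ≈ 0.830.
p = a·p₁ + b·p₂ ≈ (0.934, -0.262, 0.243); φ = arcsin(p_z) ≈ 14.06°, λ = atan2(p_y, p_x) ≈ -15.68°.

≈ 14°N, 16°W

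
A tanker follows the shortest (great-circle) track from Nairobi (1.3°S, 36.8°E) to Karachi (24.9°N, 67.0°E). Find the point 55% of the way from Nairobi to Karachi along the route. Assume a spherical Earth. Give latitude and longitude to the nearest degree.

Convert each endpoint to a unit vector on the sphere (x = cos φ cos λ, y = cos φ sin λ, z = sin φ).
The central angle between the endpoints is δ = arccos(p₁·p₂) ≈ 0.685 rad (39.3°).
Interpolate at f = 0.55 with slerp weights a = sin((1−f)δ)/sin δ ≈ 0.480, b = sin(fδ)/sin δ ≈ 0.582.
p = a·p₁ + b·p₂ ≈ (0.590, 0.773, 0.234); φ = arcsin(p_z) ≈ 13.53°, λ = atan2(p_y, p_x) ≈ 52.64°.

≈ (14°N, 53°E)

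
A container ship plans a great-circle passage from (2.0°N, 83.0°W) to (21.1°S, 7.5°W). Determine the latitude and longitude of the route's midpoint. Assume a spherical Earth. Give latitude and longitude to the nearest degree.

≈ (12°S, 47°W)

From cos δ = sin φ₁ sin φ₂ + cos φ₁ cos φ₂ cos Δλ, the central angle is δ ≈ 1.348 rad (77.2°).
Interpolate at f = 1/2 with slerp weights a = sin((1−f)δ)/sin δ ≈ 0.640, b = sin(fδ)/sin δ ≈ 0.640.
p = a·p₁ + b·p₂ ≈ (0.670, -0.713, -0.208); φ = arcsin(p_z) ≈ -12.01°, λ = atan2(p_y, p_x) ≈ -46.77°.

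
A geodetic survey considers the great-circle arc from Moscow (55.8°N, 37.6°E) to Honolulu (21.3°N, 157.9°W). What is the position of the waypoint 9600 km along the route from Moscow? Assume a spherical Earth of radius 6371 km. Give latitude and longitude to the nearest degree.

≈ (37°N, 161°W)

Convert each endpoint to a unit vector on the sphere (x = cos φ cos λ, y = cos φ sin λ, z = sin φ).
The central angle between the endpoints is δ = arccos(p₁·p₂) ≈ 1.776 rad (101.8°). The total great-circle distance is δ·R ≈ 1.776 × 6371 ≈ 11318 km, so the target fraction is f = 9600/11318 ≈ 0.848.
Interpolate at f ≈ 0.848 with slerp weights a = sin((1−f)δ)/sin δ ≈ 0.272, b = sin(fδ)/sin δ ≈ 1.019.
p = a·p₁ + b·p₂ ≈ (-0.759, -0.264, 0.595); φ = arcsin(p_z) ≈ 36.54°, λ = atan2(p_y, p_x) ≈ -160.82°.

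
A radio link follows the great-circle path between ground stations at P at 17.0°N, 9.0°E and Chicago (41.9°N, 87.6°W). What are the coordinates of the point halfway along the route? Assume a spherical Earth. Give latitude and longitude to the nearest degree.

Write both endpoints as unit vectors p₁, p₂ with components (cos φ cos λ, cos φ sin λ, sin φ).
The central angle between the endpoints is δ = arccos(p₁·p₂) ≈ 1.457 rad (83.5°).
Interpolate at f = 1/2 with slerp weights a = sin((1−f)δ)/sin δ ≈ 0.670, b = sin(fδ)/sin δ ≈ 0.670.
p = a·p₁ + b·p₂ ≈ (0.654, -0.398, 0.643); φ = arcsin(p_z) ≈ 40.05°, λ = atan2(p_y, p_x) ≈ -31.34°.

≈ 40°N, 31°W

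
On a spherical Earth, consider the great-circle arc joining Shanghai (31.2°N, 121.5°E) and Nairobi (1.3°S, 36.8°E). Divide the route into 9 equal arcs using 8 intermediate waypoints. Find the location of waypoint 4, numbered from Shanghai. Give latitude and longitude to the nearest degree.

≈ 22°N, 80°E

Convert each endpoint to a unit vector on the sphere (x = cos φ cos λ, y = cos φ sin λ, z = sin φ).
The central angle between the endpoints is δ = arccos(p₁·p₂) ≈ 1.504 rad (86.1°).
Interpolate at f = 4/9 with slerp weights a = sin((1−f)δ)/sin δ ≈ 0.743, b = sin(fδ)/sin δ ≈ 0.621.
p = a·p₁ + b·p₂ ≈ (0.165, 0.914, 0.371); φ = arcsin(p_z) ≈ 21.77°, λ = atan2(p_y, p_x) ≈ 79.77°.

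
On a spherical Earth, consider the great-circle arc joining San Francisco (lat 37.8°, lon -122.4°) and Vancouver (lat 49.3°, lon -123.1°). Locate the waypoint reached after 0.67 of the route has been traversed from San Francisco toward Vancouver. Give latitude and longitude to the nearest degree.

≈ lat 46°, lon -123°

The haversine formula gives a central angle δ ≈ 0.201 rad (11.5°) between the endpoints.
Interpolate at f = 0.67 with slerp weights a = sin((1−f)δ)/sin δ ≈ 0.332, b = sin(fδ)/sin δ ≈ 0.672.
p = a·p₁ + b·p₂ ≈ (-0.380, -0.589, 0.713); φ = arcsin(p_z) ≈ 45.51°, λ = atan2(p_y, p_x) ≈ -122.84°.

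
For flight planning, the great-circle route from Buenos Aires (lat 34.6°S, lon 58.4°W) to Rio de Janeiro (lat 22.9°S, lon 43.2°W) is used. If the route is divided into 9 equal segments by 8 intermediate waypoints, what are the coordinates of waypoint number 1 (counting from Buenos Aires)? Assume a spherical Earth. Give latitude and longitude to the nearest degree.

From cos δ = sin φ₁ sin φ₂ + cos φ₁ cos φ₂ cos Δλ, the central angle is δ ≈ 0.309 rad (17.7°).
Interpolate at f = 1/9 with slerp weights a = sin((1−f)δ)/sin δ ≈ 0.892, b = sin(fδ)/sin δ ≈ 0.113.
p = a·p₁ + b·p₂ ≈ (0.460, -0.696, -0.550); φ = arcsin(p_z) ≈ -33.39°, λ = atan2(p_y, p_x) ≈ -56.53°.

≈ lat 33°S, lon 57°W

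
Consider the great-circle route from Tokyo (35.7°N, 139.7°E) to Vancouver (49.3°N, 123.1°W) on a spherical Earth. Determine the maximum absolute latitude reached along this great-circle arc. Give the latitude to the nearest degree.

The great circle lies in the plane with unit normal n̂ = (p₁ × p₂)/|p₁ × p₂|.
Here n̂_z ≈ +0.567; the vertex latitude is φ_max = arccos|n̂_z| ≈ 55.5°.
Check via Clairaut: cos φ_max = |cos φ₁| · sin C = cos(35.7°)·sin(44.3°) ≈ 0.567, again giving ≈ 55.5°.

≈ 55°N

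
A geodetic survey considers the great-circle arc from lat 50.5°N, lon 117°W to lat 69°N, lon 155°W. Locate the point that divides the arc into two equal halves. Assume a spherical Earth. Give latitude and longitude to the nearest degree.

≈ lat 61°N, lon 131°W

Convert each endpoint to a unit vector on the sphere (x = cos φ cos λ, y = cos φ sin λ, z = sin φ).
The central angle between the endpoints is δ = arccos(p₁·p₂) ≈ 0.451 rad (25.8°).
Interpolate at f = 1/2 with slerp weights a = sin((1−f)δ)/sin δ ≈ 0.513, b = sin(fδ)/sin δ ≈ 0.513.
p = a·p₁ + b·p₂ ≈ (-0.315, -0.368, 0.875); φ = arcsin(p_z) ≈ 61.02°, λ = atan2(p_y, p_x) ≈ -130.51°.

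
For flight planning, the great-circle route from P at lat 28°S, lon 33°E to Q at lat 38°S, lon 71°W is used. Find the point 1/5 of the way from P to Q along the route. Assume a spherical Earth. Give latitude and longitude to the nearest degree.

Write both endpoints as unit vectors p₁, p₂ with components (cos φ cos λ, cos φ sin λ, sin φ).
The central angle between the endpoints is δ = arccos(p₁·p₂) ≈ 1.450 rad (83.1°).
Interpolate at f = 1/5 with slerp weights a = sin((1−f)δ)/sin δ ≈ 0.923, b = sin(fδ)/sin δ ≈ 0.288.
p = a·p₁ + b·p₂ ≈ (0.758, 0.229, -0.611); φ = arcsin(p_z) ≈ -37.65°, λ = atan2(p_y, p_x) ≈ 16.85°.

≈ lat 38°S, lon 17°E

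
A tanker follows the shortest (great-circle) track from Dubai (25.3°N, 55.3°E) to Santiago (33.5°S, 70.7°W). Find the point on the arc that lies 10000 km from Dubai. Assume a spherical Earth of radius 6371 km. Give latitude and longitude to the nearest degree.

Write both endpoints as unit vectors p₁, p₂ with components (cos φ cos λ, cos φ sin λ, sin φ).
The central angle between the endpoints is δ = arccos(p₁·p₂) ≈ 2.317 rad (132.8°). The total great-circle distance is δ·R ≈ 2.317 × 6371 ≈ 14763 km, so the target fraction is f = 10000/14763 ≈ 0.677.
Interpolate at f ≈ 0.677 with slerp weights a = sin((1−f)δ)/sin δ ≈ 0.926, b = sin(fδ)/sin δ ≈ 1.362.
p = a·p₁ + b·p₂ ≈ (0.852, -0.384, -0.356); φ = arcsin(p_z) ≈ -20.86°, λ = atan2(p_y, p_x) ≈ -24.24°.

≈ (21°S, 24°W)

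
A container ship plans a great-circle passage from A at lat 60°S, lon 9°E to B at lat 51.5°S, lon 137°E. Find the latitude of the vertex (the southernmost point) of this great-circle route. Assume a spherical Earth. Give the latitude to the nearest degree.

The great circle lies in the plane with unit normal n̂ = (p₁ × p₂)/|p₁ × p₂|.
Here n̂_z ≈ +0.281; the vertex latitude is φ_max = arccos|n̂_z| ≈ 73.7°.

≈ 74°S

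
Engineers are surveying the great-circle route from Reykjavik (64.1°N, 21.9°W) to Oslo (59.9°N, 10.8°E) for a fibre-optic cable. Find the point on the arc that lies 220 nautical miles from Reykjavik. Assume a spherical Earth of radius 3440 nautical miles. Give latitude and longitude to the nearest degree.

The haversine formula gives a central angle δ ≈ 0.274 rad (15.7°) between the endpoints. The total great-circle distance is δ·R ≈ 0.274 × 3440 ≈ 944 nmi, so the target fraction is f = 220/944 ≈ 0.233.
Interpolate at f ≈ 0.233 with slerp weights a = sin((1−f)δ)/sin δ ≈ 0.771, b = sin(fδ)/sin δ ≈ 0.236.
p = a·p₁ + b·p₂ ≈ (0.429, -0.103, 0.898); φ = arcsin(p_z) ≈ 63.84°, λ = atan2(p_y, p_x) ≈ -13.57°.

≈ 64°N, 14°W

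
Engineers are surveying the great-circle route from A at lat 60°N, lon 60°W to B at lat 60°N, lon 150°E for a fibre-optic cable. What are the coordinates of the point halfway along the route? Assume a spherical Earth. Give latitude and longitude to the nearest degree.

Write both endpoints as unit vectors p₁, p₂ with components (cos φ cos λ, cos φ sin λ, sin φ).
The central angle between the endpoints is δ = arccos(p₁·p₂) ≈ 1.008 rad (57.8°).
Interpolate at f = 1/2 with slerp weights a = sin((1−f)δ)/sin δ ≈ 0.571, b = sin(fδ)/sin δ ≈ 0.571.
p = a·p₁ + b·p₂ ≈ (-0.105, -0.105, 0.989); φ = arcsin(p_z) ≈ 81.50°, λ = atan2(p_y, p_x) ≈ -135.00°.

≈ lat 82°N, lon 135°W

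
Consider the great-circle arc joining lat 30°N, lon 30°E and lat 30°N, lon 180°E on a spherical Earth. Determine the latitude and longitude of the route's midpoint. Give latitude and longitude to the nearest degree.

Write both endpoints as unit vectors p₁, p₂ with components (cos φ cos λ, cos φ sin λ, sin φ).
The central angle between the endpoints is δ = arccos(p₁·p₂) ≈ 1.982 rad (113.5°).
Interpolate at f = 1/2 with slerp weights a = sin((1−f)δ)/sin δ ≈ 0.913, b = sin(fδ)/sin δ ≈ 0.913.
p = a·p₁ + b·p₂ ≈ (-0.106, 0.395, 0.913); φ = arcsin(p_z) ≈ 65.85°, λ = atan2(p_y, p_x) ≈ 105.00°.

≈ lat 66°N, lon 105°E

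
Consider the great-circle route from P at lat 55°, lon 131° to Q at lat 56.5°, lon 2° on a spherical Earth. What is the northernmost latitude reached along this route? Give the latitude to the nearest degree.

≈ 74°

The great circle lies in the plane with unit normal n̂ = (p₁ × p₂)/|p₁ × p₂|.
Here n̂_z ≈ -0.281; the vertex latitude is φ_max = arccos|n̂_z| ≈ 73.7°.
Check via Clairaut: cos φ_max = |cos φ₁| · sin C = cos(55.0°)·sin(29.3°) ≈ 0.281, again giving ≈ 73.7°.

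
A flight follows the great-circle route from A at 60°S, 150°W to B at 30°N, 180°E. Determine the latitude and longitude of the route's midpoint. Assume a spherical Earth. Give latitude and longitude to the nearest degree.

≈ 15°S, 169°W

Convert each endpoint to a unit vector on the sphere (x = cos φ cos λ, y = cos φ sin λ, z = sin φ).
The central angle between the endpoints is δ = arccos(p₁·p₂) ≈ 1.629 rad (93.3°).
Interpolate at f = 1/2 with slerp weights a = sin((1−f)δ)/sin δ ≈ 0.729, b = sin(fδ)/sin δ ≈ 0.729.
p = a·p₁ + b·p₂ ≈ (-0.946, -0.182, -0.267); φ = arcsin(p_z) ≈ -15.47°, λ = atan2(p_y, p_x) ≈ -169.11°.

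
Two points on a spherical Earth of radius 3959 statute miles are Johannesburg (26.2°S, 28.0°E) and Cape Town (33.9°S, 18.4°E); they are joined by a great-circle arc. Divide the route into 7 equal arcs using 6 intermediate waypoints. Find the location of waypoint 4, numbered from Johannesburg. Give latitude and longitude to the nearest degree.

Convert each endpoint to a unit vector on the sphere (x = cos φ cos λ, y = cos φ sin λ, z = sin φ).
The central angle between the endpoints is δ = arccos(p₁·p₂) ≈ 0.198 rad (11.3°).
Interpolate at f = 4/7 with slerp weights a = sin((1−f)δ)/sin δ ≈ 0.431, b = sin(fδ)/sin δ ≈ 0.574.
p = a·p₁ + b·p₂ ≈ (0.793, 0.332, -0.510); φ = arcsin(p_z) ≈ -30.69°, λ = atan2(p_y, p_x) ≈ 22.70°.

≈ 31°S, 23°E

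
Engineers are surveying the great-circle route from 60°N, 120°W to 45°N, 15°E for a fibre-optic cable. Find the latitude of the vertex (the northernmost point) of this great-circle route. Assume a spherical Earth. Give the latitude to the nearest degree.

≈ 74°N

The great circle lies in the plane with unit normal n̂ = (p₁ × p₂)/|p₁ × p₂|.
Here n̂_z ≈ +0.268; the vertex latitude is φ_max = arccos|n̂_z| ≈ 74.4°.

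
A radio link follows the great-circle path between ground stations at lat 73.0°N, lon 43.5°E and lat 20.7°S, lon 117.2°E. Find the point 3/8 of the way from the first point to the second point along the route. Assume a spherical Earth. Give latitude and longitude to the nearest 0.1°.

≈ lat 42.1°N, lon 96.3°E

Write both endpoints as unit vectors p₁, p₂ with components (cos φ cos λ, cos φ sin λ, sin φ).
The central angle between the endpoints is δ = arccos(p₁·p₂) ≈ 1.835 rad (105.1°).
Interpolate at f = 3/8 with slerp weights a = sin((1−f)δ)/sin δ ≈ 0.944, b = sin(fδ)/sin δ ≈ 0.658.
p = a·p₁ + b·p₂ ≈ (-0.081, 0.737, 0.670); φ = arcsin(p_z) ≈ 42.10°, λ = atan2(p_y, p_x) ≈ 96.27°.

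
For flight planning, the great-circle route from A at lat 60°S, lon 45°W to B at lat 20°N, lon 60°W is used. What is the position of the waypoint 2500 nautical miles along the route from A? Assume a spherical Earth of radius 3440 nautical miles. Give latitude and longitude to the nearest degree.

Write both endpoints as unit vectors p₁, p₂ with components (cos φ cos λ, cos φ sin λ, sin φ).
The central angle between the endpoints is δ = arccos(p₁·p₂) ≈ 1.412 rad (80.9°). The total great-circle distance is δ·R ≈ 1.412 × 3440 ≈ 4859 nmi, so the target fraction is f = 2500/4859 ≈ 0.515.
Interpolate at f ≈ 0.515 with slerp weights a = sin((1−f)δ)/sin δ ≈ 0.641, b = sin(fδ)/sin δ ≈ 0.673.
p = a·p₁ + b·p₂ ≈ (0.543, -0.774, -0.325); φ = arcsin(p_z) ≈ -18.98°, λ = atan2(p_y, p_x) ≈ -54.97°.

≈ lat 19°S, lon 55°W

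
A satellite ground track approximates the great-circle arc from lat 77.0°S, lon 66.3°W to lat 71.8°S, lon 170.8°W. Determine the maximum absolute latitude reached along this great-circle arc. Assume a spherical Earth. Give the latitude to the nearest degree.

The great circle lies in the plane with unit normal n̂ = (p₁ × p₂)/|p₁ × p₂|.
Here n̂_z ≈ -0.162; the vertex latitude is φ_max = arccos|n̂_z| ≈ 80.7°.

≈ 81°S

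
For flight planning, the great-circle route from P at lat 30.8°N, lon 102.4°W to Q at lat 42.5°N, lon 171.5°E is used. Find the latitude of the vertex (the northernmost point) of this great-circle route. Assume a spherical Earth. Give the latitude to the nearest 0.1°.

The great circle lies in the plane with unit normal n̂ = (p₁ × p₂)/|p₁ × p₂|.
Here n̂_z ≈ -0.686; the vertex latitude is φ_max = arccos|n̂_z| ≈ 46.7°.

≈ 46.7°N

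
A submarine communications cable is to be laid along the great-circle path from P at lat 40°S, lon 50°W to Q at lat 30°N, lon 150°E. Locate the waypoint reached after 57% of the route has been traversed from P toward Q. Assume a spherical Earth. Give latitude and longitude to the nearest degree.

Write both endpoints as unit vectors p₁, p₂ with components (cos φ cos λ, cos φ sin λ, sin φ).
The central angle between the endpoints is δ = arccos(p₁·p₂) ≈ 2.808 rad (160.9°).
Interpolate at f = 0.57 with slerp weights a = sin((1−f)δ)/sin δ ≈ 2.853, b = sin(fδ)/sin δ ≈ 3.051.
p = a·p₁ + b·p₂ ≈ (-0.883, -0.353, -0.308); φ = arcsin(p_z) ≈ -17.96°, λ = atan2(p_y, p_x) ≈ -158.22°.

≈ lat 18°S, lon 158°W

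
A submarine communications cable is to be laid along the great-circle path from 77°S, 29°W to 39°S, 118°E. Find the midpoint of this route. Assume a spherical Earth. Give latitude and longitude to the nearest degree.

≈ 69°S, 106°E

Write both endpoints as unit vectors p₁, p₂ with components (cos φ cos λ, cos φ sin λ, sin φ).
The central angle between the endpoints is δ = arccos(p₁·p₂) ≈ 1.085 rad (62.2°).
Interpolate at f = 1/2 with slerp weights a = sin((1−f)δ)/sin δ ≈ 0.584, b = sin(fδ)/sin δ ≈ 0.584.
p = a·p₁ + b·p₂ ≈ (-0.098, 0.337, -0.936); φ = arcsin(p_z) ≈ -69.45°, λ = atan2(p_y, p_x) ≈ 106.24°.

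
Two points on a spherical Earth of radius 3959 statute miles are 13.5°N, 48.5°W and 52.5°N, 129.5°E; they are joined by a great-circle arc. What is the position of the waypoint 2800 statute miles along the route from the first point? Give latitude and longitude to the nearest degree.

Convert each endpoint to a unit vector on the sphere (x = cos φ cos λ, y = cos φ sin λ, z = sin φ).
The central angle between the endpoints is δ = arccos(p₁·p₂) ≈ 1.989 rad (114.0°). The total great-circle distance is δ·R ≈ 1.989 × 3959 ≈ 7876 mi, so the target fraction is f = 2800/7876 ≈ 0.356.
Interpolate at f ≈ 0.356 with slerp weights a = sin((1−f)δ)/sin δ ≈ 1.049, b = sin(fδ)/sin δ ≈ 0.711.
p = a·p₁ + b·p₂ ≈ (0.401, -0.430, 0.809); φ = arcsin(p_z) ≈ 54.01°, λ = atan2(p_y, p_x) ≈ -47.03°.

≈ 54°N, 47°W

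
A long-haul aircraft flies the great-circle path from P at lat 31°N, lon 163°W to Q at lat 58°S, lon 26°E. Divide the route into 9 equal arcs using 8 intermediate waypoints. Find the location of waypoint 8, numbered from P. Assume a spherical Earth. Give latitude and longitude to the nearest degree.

≈ lat 74°S, lon 43°E

Write both endpoints as unit vectors p₁, p₂ with components (cos φ cos λ, cos φ sin λ, sin φ).
The central angle between the endpoints is δ = arccos(p₁·p₂) ≈ 2.658 rad (152.3°).
Interpolate at f = 8/9 with slerp weights a = sin((1−f)δ)/sin δ ≈ 0.626, b = sin(fδ)/sin δ ≈ 1.511.
p = a·p₁ + b·p₂ ≈ (0.206, 0.194, -0.959); φ = arcsin(p_z) ≈ -73.54°, λ = atan2(p_y, p_x) ≈ 43.24°.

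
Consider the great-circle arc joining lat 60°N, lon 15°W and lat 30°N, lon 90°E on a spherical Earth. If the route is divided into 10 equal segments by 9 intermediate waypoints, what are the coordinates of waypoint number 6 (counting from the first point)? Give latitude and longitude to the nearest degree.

Convert each endpoint to a unit vector on the sphere (x = cos φ cos λ, y = cos φ sin λ, z = sin φ).
The central angle between the endpoints is δ = arccos(p₁·p₂) ≈ 1.244 rad (71.3°).
Interpolate at f = 6/10 with slerp weights a = sin((1−f)δ)/sin δ ≈ 0.504, b = sin(fδ)/sin δ ≈ 0.717.
p = a·p₁ + b·p₂ ≈ (0.243, 0.556, 0.795); φ = arcsin(p_z) ≈ 52.65°, λ = atan2(p_y, p_x) ≈ 66.34°.

≈ lat 53°N, lon 66°E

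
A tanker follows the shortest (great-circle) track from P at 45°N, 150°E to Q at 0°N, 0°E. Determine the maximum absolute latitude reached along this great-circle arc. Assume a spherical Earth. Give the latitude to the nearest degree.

≈ 63°N

The great circle lies in the plane with unit normal n̂ = (p₁ × p₂)/|p₁ × p₂|.
Here n̂_z ≈ -0.447; the vertex latitude is φ_max = arccos|n̂_z| ≈ 63.4°.
Check via Clairaut: cos φ_max = |cos φ₁| · sin C = cos(45.0°)·sin(39.2°) ≈ 0.447, again giving ≈ 63.4°.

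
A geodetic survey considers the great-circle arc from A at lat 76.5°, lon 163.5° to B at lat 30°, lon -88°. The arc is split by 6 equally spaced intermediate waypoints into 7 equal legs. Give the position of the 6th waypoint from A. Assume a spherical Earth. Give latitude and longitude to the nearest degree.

The haversine formula gives a central angle δ ≈ 1.135 rad (65.0°) between the endpoints.
Interpolate at f = 6/7 with slerp weights a = sin((1−f)δ)/sin δ ≈ 0.178, b = sin(fδ)/sin δ ≈ 0.912.
p = a·p₁ + b·p₂ ≈ (-0.012, -0.777, 0.629); φ = arcsin(p_z) ≈ 38.98°, λ = atan2(p_y, p_x) ≈ -90.91°.

≈ lat 39°, lon -91°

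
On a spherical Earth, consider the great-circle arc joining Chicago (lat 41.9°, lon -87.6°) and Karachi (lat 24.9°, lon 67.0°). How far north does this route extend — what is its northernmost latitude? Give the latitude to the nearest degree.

≈ 72°

The great circle lies in the plane with unit normal n̂ = (p₁ × p₂)/|p₁ × p₂|.
Here n̂_z ≈ +0.307; the vertex latitude is φ_max = arccos|n̂_z| ≈ 72.1°.
Check via Clairaut: cos φ_max = |cos φ₁| · sin C = cos(41.9°)·sin(24.3°) ≈ 0.307, again giving ≈ 72.1°.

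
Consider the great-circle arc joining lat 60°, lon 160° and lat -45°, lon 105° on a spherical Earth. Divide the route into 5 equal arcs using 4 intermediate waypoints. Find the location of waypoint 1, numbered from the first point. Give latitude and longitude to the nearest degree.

≈ lat 40°, lon 141°

Convert each endpoint to a unit vector on the sphere (x = cos φ cos λ, y = cos φ sin λ, z = sin φ).
The central angle between the endpoints is δ = arccos(p₁·p₂) ≈ 1.993 rad (114.2°).
Interpolate at f = 1/5 with slerp weights a = sin((1−f)δ)/sin δ ≈ 1.096, b = sin(fδ)/sin δ ≈ 0.425.
p = a·p₁ + b·p₂ ≈ (-0.593, 0.478, 0.648); φ = arcsin(p_z) ≈ 40.41°, λ = atan2(p_y, p_x) ≈ 141.12°.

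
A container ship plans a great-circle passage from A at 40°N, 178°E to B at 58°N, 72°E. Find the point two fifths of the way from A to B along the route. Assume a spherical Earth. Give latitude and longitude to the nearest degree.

Convert each endpoint to a unit vector on the sphere (x = cos φ cos λ, y = cos φ sin λ, z = sin φ).
The central angle between the endpoints is δ = arccos(p₁·p₂) ≈ 1.123 rad (64.3°).
Interpolate at f = 2/5 with slerp weights a = sin((1−f)δ)/sin δ ≈ 0.692, b = sin(fδ)/sin δ ≈ 0.482.
p = a·p₁ + b·p₂ ≈ (-0.451, 0.261, 0.853); φ = arcsin(p_z) ≈ 58.59°, λ = atan2(p_y, p_x) ≈ 149.92°.

≈ 59°N, 150°E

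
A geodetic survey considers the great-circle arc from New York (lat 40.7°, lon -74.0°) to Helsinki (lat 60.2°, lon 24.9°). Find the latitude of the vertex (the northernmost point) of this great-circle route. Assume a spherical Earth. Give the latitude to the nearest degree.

≈ 64°

The great circle lies in the plane with unit normal n̂ = (p₁ × p₂)/|p₁ × p₂|.
Here n̂_z ≈ +0.432; the vertex latitude is φ_max = arccos|n̂_z| ≈ 64.4°.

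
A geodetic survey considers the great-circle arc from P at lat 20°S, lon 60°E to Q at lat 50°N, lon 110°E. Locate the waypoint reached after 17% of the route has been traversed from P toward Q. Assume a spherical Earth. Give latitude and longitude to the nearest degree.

The haversine formula gives a central angle δ ≈ 1.444 rad (82.7°) between the endpoints.
Interpolate at f = 0.17 with slerp weights a = sin((1−f)δ)/sin δ ≈ 0.939, b = sin(fδ)/sin δ ≈ 0.245.
p = a·p₁ + b·p₂ ≈ (0.387, 0.912, -0.133); φ = arcsin(p_z) ≈ -7.67°, λ = atan2(p_y, p_x) ≈ 66.99°.

≈ lat 8°S, lon 67°E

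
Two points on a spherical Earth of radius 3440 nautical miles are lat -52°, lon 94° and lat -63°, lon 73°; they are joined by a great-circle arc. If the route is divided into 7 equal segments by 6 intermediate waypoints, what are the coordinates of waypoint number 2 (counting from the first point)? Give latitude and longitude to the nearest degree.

≈ lat -55°, lon 89°

Convert each endpoint to a unit vector on the sphere (x = cos φ cos λ, y = cos φ sin λ, z = sin φ).
The central angle between the endpoints is δ = arccos(p₁·p₂) ≈ 0.273 rad (15.6°).
Interpolate at f = 2/7 with slerp weights a = sin((1−f)δ)/sin δ ≈ 0.719, b = sin(fδ)/sin δ ≈ 0.289.
p = a·p₁ + b·p₂ ≈ (0.007, 0.567, -0.824); φ = arcsin(p_z) ≈ -55.47°, λ = atan2(p_y, p_x) ≈ 89.24°.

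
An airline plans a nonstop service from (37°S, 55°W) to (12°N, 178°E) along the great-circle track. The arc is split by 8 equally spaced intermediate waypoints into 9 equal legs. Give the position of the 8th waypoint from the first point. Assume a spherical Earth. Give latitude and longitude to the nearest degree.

From cos δ = sin φ₁ sin φ₂ + cos φ₁ cos φ₂ cos Δλ, the central angle is δ ≈ 2.208 rad (126.5°).
Interpolate at f = 8/9 with slerp weights a = sin((1−f)δ)/sin δ ≈ 0.302, b = sin(fδ)/sin δ ≈ 1.150.
p = a·p₁ + b·p₂ ≈ (-0.986, -0.159, 0.057); φ = arcsin(p_z) ≈ 3.28°, λ = atan2(p_y, p_x) ≈ -170.86°.

≈ (3°N, 171°W)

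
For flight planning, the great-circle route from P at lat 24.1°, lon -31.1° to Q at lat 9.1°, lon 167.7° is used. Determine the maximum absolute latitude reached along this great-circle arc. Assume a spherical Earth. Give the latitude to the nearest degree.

≈ 62°

The great circle lies in the plane with unit normal n̂ = (p₁ × p₂)/|p₁ × p₂|.
Here n̂_z ≈ -0.472; the vertex latitude is φ_max = arccos|n̂_z| ≈ 61.8°.
Check via Clairaut: cos φ_max = |cos φ₁| · sin C = cos(24.1°)·sin(31.2°) ≈ 0.472, again giving ≈ 61.8°.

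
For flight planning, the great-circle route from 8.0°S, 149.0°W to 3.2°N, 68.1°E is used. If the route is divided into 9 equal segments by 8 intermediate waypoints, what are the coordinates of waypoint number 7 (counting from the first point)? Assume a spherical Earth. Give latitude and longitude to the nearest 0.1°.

Write both endpoints as unit vectors p₁, p₂ with components (cos φ cos λ, cos φ sin λ, sin φ).
The central angle between the endpoints is δ = arccos(p₁·p₂) ≈ 2.492 rad (142.8°).
Interpolate at f = 7/9 with slerp weights a = sin((1−f)δ)/sin δ ≈ 0.870, b = sin(fδ)/sin δ ≈ 1.543.
p = a·p₁ + b·p₂ ≈ (-0.163, 0.986, -0.035); φ = arcsin(p_z) ≈ -2.00°, λ = atan2(p_y, p_x) ≈ 99.41°.

≈ 2.0°S, 99.4°E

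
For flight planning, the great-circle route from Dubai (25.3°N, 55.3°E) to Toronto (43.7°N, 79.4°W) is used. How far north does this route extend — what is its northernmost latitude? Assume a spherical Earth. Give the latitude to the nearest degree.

The great circle lies in the plane with unit normal n̂ = (p₁ × p₂)/|p₁ × p₂|.
Here n̂_z ≈ -0.471; the vertex latitude is φ_max = arccos|n̂_z| ≈ 61.9°.
Check via Clairaut: cos φ_max = |cos φ₁| · sin C = cos(25.3°)·sin(31.4°) ≈ 0.471, again giving ≈ 61.9°.

≈ 62°N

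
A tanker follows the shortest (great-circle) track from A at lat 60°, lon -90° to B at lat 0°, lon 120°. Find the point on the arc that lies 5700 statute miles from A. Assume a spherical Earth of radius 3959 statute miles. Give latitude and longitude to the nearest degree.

Convert each endpoint to a unit vector on the sphere (x = cos φ cos λ, y = cos φ sin λ, z = sin φ).
The central angle between the endpoints is δ = arccos(p₁·p₂) ≈ 2.019 rad (115.7°). The total great-circle distance is δ·R ≈ 2.019 × 3959 ≈ 7992 mi, so the target fraction is f = 5700/7992 ≈ 0.713.
Interpolate at f ≈ 0.713 with slerp weights a = sin((1−f)δ)/sin δ ≈ 0.607, b = sin(fδ)/sin δ ≈ 1.100.
p = a·p₁ + b·p₂ ≈ (-0.550, 0.649, 0.526); φ = arcsin(p_z) ≈ 31.71°, λ = atan2(p_y, p_x) ≈ 130.27°.

≈ lat 32°, lon 130°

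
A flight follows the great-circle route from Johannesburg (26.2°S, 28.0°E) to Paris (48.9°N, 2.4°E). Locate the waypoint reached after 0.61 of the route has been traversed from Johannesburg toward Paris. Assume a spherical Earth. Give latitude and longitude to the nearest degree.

≈ (20°N, 15°E)

Write both endpoints as unit vectors p₁, p₂ with components (cos φ cos λ, cos φ sin λ, sin φ).
The central angle between the endpoints is δ = arccos(p₁·p₂) ≈ 1.370 rad (78.5°).
Interpolate at f = 0.61 with slerp weights a = sin((1−f)δ)/sin δ ≈ 0.520, b = sin(fδ)/sin δ ≈ 0.757.
p = a·p₁ + b·p₂ ≈ (0.909, 0.240, 0.341); φ = arcsin(p_z) ≈ 19.94°, λ = atan2(p_y, p_x) ≈ 14.78°.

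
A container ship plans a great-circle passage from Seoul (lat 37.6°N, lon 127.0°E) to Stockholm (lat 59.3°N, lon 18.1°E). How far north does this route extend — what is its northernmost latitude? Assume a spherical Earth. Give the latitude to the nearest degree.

≈ 65°N

The great circle lies in the plane with unit normal n̂ = (p₁ × p₂)/|p₁ × p₂|.
Here n̂_z ≈ -0.416; the vertex latitude is φ_max = arccos|n̂_z| ≈ 65.4°.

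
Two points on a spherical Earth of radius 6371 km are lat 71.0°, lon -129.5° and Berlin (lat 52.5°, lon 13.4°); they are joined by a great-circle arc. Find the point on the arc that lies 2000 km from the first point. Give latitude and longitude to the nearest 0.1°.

The haversine formula gives a central angle δ ≈ 0.937 rad (53.7°) between the endpoints. The total great-circle distance is δ·R ≈ 0.937 × 6371 ≈ 5971 km, so the target fraction is f = 2000/5971 ≈ 0.335.
Interpolate at f ≈ 0.335 with slerp weights a = sin((1−f)δ)/sin δ ≈ 0.724, b = sin(fδ)/sin δ ≈ 0.383.
p = a·p₁ + b·p₂ ≈ (0.077, -0.128, 0.989); φ = arcsin(p_z) ≈ 81.42°, λ = atan2(p_y, p_x) ≈ -58.98°.

≈ lat 81.4°, lon -59.0°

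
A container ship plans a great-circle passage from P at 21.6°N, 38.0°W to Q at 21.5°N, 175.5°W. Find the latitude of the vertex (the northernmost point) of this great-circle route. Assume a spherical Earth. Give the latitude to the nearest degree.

≈ 47°N

The great circle lies in the plane with unit normal n̂ = (p₁ × p₂)/|p₁ × p₂|.
Here n̂_z ≈ -0.676; the vertex latitude is φ_max = arccos|n̂_z| ≈ 47.5°.
Check via Clairaut: cos φ_max = |cos φ₁| · sin C = cos(21.6°)·sin(46.7°) ≈ 0.676, again giving ≈ 47.5°.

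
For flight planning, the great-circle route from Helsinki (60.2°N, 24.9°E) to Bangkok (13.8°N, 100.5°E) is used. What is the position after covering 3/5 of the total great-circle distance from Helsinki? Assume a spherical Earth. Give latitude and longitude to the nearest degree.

Convert each endpoint to a unit vector on the sphere (x = cos φ cos λ, y = cos φ sin λ, z = sin φ).
The central angle between the endpoints is δ = arccos(p₁·p₂) ≈ 1.238 rad (70.9°).
Interpolate at f = 3/5 with slerp weights a = sin((1−f)δ)/sin δ ≈ 0.503, b = sin(fδ)/sin δ ≈ 0.716.
p = a·p₁ + b·p₂ ≈ (0.100, 0.788, 0.607); φ = arcsin(p_z) ≈ 37.37°, λ = atan2(p_y, p_x) ≈ 82.77°.

≈ 37°N, 83°E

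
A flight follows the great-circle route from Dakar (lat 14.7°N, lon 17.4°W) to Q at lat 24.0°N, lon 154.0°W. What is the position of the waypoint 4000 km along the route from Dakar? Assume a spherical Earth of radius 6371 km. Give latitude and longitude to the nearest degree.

Write both endpoints as unit vectors p₁, p₂ with components (cos φ cos λ, cos φ sin λ, sin φ).
The central angle between the endpoints is δ = arccos(p₁·p₂) ≈ 2.140 rad (122.6°). The total great-circle distance is δ·R ≈ 2.140 × 6371 ≈ 13633 km, so the target fraction is f = 4000/13633 ≈ 0.293.
Interpolate at f ≈ 0.293 with slerp weights a = sin((1−f)δ)/sin δ ≈ 1.185, b = sin(fδ)/sin δ ≈ 0.697.
p = a·p₁ + b·p₂ ≈ (0.521, -0.622, 0.584); φ = arcsin(p_z) ≈ 35.75°, λ = atan2(p_y, p_x) ≈ -50.04°.

≈ lat 36°N, lon 50°W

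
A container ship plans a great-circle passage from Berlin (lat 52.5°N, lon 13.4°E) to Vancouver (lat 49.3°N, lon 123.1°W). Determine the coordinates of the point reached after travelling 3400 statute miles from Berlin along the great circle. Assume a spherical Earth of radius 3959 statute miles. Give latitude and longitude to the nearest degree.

The haversine formula gives a central angle δ ≈ 1.252 rad (71.7°) between the endpoints. The total great-circle distance is δ·R ≈ 1.252 × 3959 ≈ 4956 mi, so the target fraction is f = 3400/4956 ≈ 0.686.
Interpolate at f ≈ 0.686 with slerp weights a = sin((1−f)δ)/sin δ ≈ 0.403, b = sin(fδ)/sin δ ≈ 0.797.
p = a·p₁ + b·p₂ ≈ (-0.045, -0.379, 0.924); φ = arcsin(p_z) ≈ 67.59°, λ = atan2(p_y, p_x) ≈ -96.78°.

≈ lat 68°N, lon 97°W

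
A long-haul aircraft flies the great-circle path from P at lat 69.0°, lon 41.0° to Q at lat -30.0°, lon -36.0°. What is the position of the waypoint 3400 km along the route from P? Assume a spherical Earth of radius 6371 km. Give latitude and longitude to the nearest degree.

From cos δ = sin φ₁ sin φ₂ + cos φ₁ cos φ₂ cos Δλ, the central angle is δ ≈ 1.979 rad (113.4°). The total great-circle distance is δ·R ≈ 1.979 × 6371 ≈ 12608 km, so the target fraction is f = 3400/12608 ≈ 0.270.
Interpolate at f ≈ 0.270 with slerp weights a = sin((1−f)δ)/sin δ ≈ 1.081, b = sin(fδ)/sin δ ≈ 0.554.
p = a·p₁ + b·p₂ ≈ (0.681, -0.028, 0.732); φ = arcsin(p_z) ≈ 47.06°, λ = atan2(p_y, p_x) ≈ -2.35°.

≈ lat 47°, lon -2°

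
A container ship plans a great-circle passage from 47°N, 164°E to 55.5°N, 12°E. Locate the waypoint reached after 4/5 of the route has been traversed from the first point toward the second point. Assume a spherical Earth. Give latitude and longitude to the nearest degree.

The haversine formula gives a central angle δ ≈ 1.306 rad (74.8°) between the endpoints.
Interpolate at f = 4/5 with slerp weights a = sin((1−f)δ)/sin δ ≈ 0.268, b = sin(fδ)/sin δ ≈ 0.896.
p = a·p₁ + b·p₂ ≈ (0.321, 0.156, 0.934); φ = arcsin(p_z) ≈ 69.09°, λ = atan2(p_y, p_x) ≈ 25.89°.

≈ 69°N, 26°E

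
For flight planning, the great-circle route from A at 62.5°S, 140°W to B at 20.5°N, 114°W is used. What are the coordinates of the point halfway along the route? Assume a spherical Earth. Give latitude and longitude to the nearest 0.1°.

Write both endpoints as unit vectors p₁, p₂ with components (cos φ cos λ, cos φ sin λ, sin φ).
The central angle between the endpoints is δ = arccos(p₁·p₂) ≈ 1.493 rad (85.5°).
Interpolate at f = 1/2 with slerp weights a = sin((1−f)δ)/sin δ ≈ 0.681, b = sin(fδ)/sin δ ≈ 0.681.
p = a·p₁ + b·p₂ ≈ (-0.500, -0.785, -0.366); φ = arcsin(p_z) ≈ -21.44°, λ = atan2(p_y, p_x) ≈ -122.52°.

≈ 21.4°S, 122.5°W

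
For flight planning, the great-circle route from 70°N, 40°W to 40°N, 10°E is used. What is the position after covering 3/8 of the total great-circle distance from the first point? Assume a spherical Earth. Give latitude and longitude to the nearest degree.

Convert each endpoint to a unit vector on the sphere (x = cos φ cos λ, y = cos φ sin λ, z = sin φ).
The central angle between the endpoints is δ = arccos(p₁·p₂) ≈ 0.688 rad (39.4°).
Interpolate at f = 3/8 with slerp weights a = sin((1−f)δ)/sin δ ≈ 0.657, b = sin(fδ)/sin δ ≈ 0.402.
p = a·p₁ + b·p₂ ≈ (0.475, -0.091, 0.875); φ = arcsin(p_z) ≈ 61.07°, λ = atan2(p_y, p_x) ≈ -10.83°.

≈ 61°N, 11°W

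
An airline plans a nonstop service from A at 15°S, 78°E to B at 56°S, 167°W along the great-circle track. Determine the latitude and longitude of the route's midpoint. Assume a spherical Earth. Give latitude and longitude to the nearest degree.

Convert each endpoint to a unit vector on the sphere (x = cos φ cos λ, y = cos φ sin λ, z = sin φ).
The central angle between the endpoints is δ = arccos(p₁·p₂) ≈ 1.584 rad (90.8°).
Interpolate at f = 1/2 with slerp weights a = sin((1−f)δ)/sin δ ≈ 0.712, b = sin(fδ)/sin δ ≈ 0.712.
p = a·p₁ + b·p₂ ≈ (-0.245, 0.583, -0.775); φ = arcsin(p_z) ≈ -50.76°, λ = atan2(p_y, p_x) ≈ 112.78°.

≈ 51°S, 113°E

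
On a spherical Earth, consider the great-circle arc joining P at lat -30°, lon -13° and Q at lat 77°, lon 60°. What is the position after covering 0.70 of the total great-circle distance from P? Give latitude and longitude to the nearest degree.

≈ lat 49°, lon 8°

Convert each endpoint to a unit vector on the sphere (x = cos φ cos λ, y = cos φ sin λ, z = sin φ).
The central angle between the endpoints is δ = arccos(p₁·p₂) ≈ 2.016 rad (115.5°).
Interpolate at f = 0.70 with slerp weights a = sin((1−f)δ)/sin δ ≈ 0.630, b = sin(fδ)/sin δ ≈ 1.094.
p = a·p₁ + b·p₂ ≈ (0.654, 0.090, 0.751); φ = arcsin(p_z) ≈ 48.65°, λ = atan2(p_y, p_x) ≈ 7.86°.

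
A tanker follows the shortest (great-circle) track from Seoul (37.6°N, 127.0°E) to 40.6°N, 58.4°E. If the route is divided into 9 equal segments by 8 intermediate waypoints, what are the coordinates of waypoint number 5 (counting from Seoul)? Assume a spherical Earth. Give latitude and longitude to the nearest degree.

Convert each endpoint to a unit vector on the sphere (x = cos φ cos λ, y = cos φ sin λ, z = sin φ).
The central angle between the endpoints is δ = arccos(p₁·p₂) ≈ 0.906 rad (51.9°).
Interpolate at f = 5/9 with slerp weights a = sin((1−f)δ)/sin δ ≈ 0.498, b = sin(fδ)/sin δ ≈ 0.613.
p = a·p₁ + b·p₂ ≈ (0.006, 0.711, 0.703); φ = arcsin(p_z) ≈ 44.64°, λ = atan2(p_y, p_x) ≈ 89.48°.

≈ 45°N, 89°E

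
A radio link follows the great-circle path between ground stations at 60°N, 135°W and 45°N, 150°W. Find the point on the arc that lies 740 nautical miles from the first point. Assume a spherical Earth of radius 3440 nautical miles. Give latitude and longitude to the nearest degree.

≈ 50°N, 147°W

From cos δ = sin φ₁ sin φ₂ + cos φ₁ cos φ₂ cos Δλ, the central angle is δ ≈ 0.305 rad (17.5°). The total great-circle distance is δ·R ≈ 0.305 × 3440 ≈ 1049 nmi, so the target fraction is f = 740/1049 ≈ 0.706.
Interpolate at f ≈ 0.706 with slerp weights a = sin((1−f)δ)/sin δ ≈ 0.299, b = sin(fδ)/sin δ ≈ 0.711.
p = a·p₁ + b·p₂ ≈ (-0.541, -0.357, 0.761); φ = arcsin(p_z) ≈ 49.59°, λ = atan2(p_y, p_x) ≈ -146.58°.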